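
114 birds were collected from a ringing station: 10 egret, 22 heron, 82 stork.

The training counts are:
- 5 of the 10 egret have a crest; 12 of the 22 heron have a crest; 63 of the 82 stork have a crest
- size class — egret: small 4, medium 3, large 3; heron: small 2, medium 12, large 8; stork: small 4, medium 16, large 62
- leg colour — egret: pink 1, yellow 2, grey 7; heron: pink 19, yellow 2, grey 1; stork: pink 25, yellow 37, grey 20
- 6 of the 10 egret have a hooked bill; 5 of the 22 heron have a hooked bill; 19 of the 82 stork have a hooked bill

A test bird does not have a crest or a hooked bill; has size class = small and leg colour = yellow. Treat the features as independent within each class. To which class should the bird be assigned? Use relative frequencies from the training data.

stork

egret: (10/114) × (5/10) × (4/10) × (2/10) × (4/10) ≈ 0.00140351
heron: (22/114) × (10/22) × (2/22) × (2/22) × (17/22) ≈ 0.000560191
stork: (82/114) × (19/82) × (4/82) × (37/82) × (63/82) ≈ 0.00281844
Highest score → stork.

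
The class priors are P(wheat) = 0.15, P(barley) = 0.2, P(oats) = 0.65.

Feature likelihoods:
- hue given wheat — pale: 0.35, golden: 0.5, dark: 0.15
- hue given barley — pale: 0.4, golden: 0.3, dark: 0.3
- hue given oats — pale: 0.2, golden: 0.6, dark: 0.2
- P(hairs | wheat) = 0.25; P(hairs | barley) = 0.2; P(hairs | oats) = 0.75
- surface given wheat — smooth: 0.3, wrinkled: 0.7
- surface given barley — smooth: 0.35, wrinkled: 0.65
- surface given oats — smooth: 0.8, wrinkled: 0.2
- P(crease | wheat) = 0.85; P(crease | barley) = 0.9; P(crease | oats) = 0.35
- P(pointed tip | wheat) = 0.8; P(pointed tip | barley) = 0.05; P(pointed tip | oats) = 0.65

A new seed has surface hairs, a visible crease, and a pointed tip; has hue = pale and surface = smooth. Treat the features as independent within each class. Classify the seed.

wheat: 0.15 × 0.35 × 0.25 × 0.3 × 0.85 × 0.8 = 0.0026775
barley: 0.2 × 0.4 × 0.2 × 0.35 × 0.9 × 0.05 = 0.000252
oats: 0.65 × 0.2 × 0.75 × 0.8 × 0.35 × 0.65 = 0.017745
Highest score → oats.

oats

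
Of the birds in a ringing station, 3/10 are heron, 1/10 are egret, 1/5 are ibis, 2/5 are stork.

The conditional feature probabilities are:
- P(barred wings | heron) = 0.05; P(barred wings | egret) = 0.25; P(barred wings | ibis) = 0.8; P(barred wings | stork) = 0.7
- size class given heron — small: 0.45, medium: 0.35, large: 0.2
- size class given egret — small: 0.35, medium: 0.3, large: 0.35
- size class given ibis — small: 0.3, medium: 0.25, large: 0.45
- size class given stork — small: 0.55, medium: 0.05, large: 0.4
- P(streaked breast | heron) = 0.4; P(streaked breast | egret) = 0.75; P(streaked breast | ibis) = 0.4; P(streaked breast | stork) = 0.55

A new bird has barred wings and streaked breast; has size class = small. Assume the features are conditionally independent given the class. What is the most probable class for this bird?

heron: 0.3 × 0.05 × 0.45 × 0.4 = 0.0027
egret: 0.1 × 0.25 × 0.35 × 0.75 = 0.0065625
ibis: 0.2 × 0.8 × 0.3 × 0.4 = 0.0192
stork: 0.4 × 0.7 × 0.55 × 0.55 = 0.0847
Highest score → stork.

stork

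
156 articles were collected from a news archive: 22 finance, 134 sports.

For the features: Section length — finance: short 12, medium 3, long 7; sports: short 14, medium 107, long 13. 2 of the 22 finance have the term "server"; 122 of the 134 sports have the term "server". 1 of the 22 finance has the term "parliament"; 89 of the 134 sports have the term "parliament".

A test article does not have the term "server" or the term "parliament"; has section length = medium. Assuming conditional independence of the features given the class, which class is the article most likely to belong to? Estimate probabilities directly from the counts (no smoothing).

sports

finance: (22/156) × (3/22) × (20/22) × (21/22) ≈ 0.0166879
sports: (134/156) × (107/134) × (12/134) × (45/134) ≈ 0.0206273
Highest score → sports.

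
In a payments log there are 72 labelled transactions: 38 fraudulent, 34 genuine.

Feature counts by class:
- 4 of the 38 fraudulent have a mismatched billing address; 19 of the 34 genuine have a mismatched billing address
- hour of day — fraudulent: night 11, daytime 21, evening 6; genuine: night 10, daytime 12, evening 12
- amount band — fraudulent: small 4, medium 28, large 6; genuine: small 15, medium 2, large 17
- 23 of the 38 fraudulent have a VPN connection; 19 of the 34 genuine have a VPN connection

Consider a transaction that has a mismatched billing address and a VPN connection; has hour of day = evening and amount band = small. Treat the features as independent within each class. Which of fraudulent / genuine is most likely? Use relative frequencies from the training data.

fraudulent: (38/72) × (4/38) × (6/38) × (4/38) × (23/38) ≈ 0.000558876
genuine: (34/72) × (19/34) × (12/34) × (15/34) × (19/34) ≈ 0.022962
Highest score → genuine.

genuine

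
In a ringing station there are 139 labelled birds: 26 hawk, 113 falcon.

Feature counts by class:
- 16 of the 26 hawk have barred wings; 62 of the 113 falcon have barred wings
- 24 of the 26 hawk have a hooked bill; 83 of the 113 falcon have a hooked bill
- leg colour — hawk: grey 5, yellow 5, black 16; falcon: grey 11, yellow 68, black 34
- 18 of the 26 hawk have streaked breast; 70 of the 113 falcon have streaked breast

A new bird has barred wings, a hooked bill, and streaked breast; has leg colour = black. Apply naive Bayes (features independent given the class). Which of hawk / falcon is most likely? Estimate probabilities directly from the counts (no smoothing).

falcon

hawk: (26/139) × (16/26) × (24/26) × (16/26) × (18/26) ≈ 0.0452677
falcon: (113/139) × (62/113) × (83/113) × (34/113) × (70/113) ≈ 0.0610656
Highest score → falcon.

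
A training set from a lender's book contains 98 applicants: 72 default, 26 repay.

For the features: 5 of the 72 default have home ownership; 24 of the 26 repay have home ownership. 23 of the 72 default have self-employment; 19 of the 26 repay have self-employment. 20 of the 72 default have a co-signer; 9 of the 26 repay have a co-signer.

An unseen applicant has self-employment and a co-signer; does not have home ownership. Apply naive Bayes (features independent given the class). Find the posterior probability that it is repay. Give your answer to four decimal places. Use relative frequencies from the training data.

default: (72/98) × (67/72) × (23/72) × (20/72) ≈ 0.0606655
repay: (26/98) × (2/26) × (19/26) × (9/26) ≈ 0.00516242
P(repay | x) = 0.00516242 / 0.06582792 ≈ 0.0784

0.0784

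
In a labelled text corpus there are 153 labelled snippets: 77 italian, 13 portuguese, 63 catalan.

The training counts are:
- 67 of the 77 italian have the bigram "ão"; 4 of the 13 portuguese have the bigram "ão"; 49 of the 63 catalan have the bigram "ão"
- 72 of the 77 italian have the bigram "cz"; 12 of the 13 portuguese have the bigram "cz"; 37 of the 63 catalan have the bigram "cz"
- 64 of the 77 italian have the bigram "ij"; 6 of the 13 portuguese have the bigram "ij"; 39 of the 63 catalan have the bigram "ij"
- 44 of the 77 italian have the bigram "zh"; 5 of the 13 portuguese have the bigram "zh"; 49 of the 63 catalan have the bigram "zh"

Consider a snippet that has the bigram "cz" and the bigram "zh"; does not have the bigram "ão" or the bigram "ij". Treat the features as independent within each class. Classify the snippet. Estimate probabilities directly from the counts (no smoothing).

italian: (77/153) × (10/77) × (72/77) × (13/77) × (44/77) ≈ 0.0058961
portuguese: (13/153) × (9/13) × (12/13) × (7/13) × (5/13) ≈ 0.0112453
catalan: (63/153) × (14/63) × (37/63) × (24/63) × (49/63) ≈ 0.015923
Highest score → catalan.

catalan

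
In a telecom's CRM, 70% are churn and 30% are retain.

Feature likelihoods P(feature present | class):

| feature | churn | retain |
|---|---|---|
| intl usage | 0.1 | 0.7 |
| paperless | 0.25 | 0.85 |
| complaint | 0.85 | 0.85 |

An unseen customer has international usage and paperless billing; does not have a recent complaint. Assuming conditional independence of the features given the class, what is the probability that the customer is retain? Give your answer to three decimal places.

churn: 0.7 × 0.1 × 0.25 × (1−0.85) = 0.002625
retain: 0.3 × 0.7 × 0.85 × (1−0.85) = 0.026775
P(retain | x) = 0.026775 / 0.0294 ≈ 0.911

0.911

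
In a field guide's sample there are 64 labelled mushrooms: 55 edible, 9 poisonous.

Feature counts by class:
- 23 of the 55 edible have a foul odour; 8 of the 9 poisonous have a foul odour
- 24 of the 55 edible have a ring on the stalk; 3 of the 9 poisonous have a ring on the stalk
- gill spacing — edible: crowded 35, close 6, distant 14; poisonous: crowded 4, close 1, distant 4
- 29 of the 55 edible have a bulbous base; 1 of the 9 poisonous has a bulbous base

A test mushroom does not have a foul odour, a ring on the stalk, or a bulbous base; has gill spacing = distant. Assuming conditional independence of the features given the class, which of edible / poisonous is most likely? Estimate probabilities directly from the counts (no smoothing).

edible: (55/64) × (32/55) × (31/55) × (14/55) × (26/55) ≈ 0.0339113
poisonous: (9/64) × (1/9) × (6/9) × (4/9) × (8/9) ≈ 0.00411523
Highest score → edible.

edible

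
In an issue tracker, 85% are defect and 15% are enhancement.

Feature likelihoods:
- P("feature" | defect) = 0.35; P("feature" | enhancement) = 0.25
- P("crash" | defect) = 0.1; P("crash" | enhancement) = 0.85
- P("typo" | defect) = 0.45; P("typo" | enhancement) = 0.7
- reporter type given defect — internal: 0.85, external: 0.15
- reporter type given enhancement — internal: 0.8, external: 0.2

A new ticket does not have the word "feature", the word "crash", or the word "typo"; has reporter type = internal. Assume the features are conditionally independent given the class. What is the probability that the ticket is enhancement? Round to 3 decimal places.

0.017

defect: 0.85 × (1−0.35) × (1−0.1) × (1−0.45) × 0.85 = 0.232464375
enhancement: 0.15 × (1−0.25) × (1−0.85) × (1−0.7) × 0.8 = 0.00405
P(enhancement | x) = 0.00405 / 0.236514375 ≈ 0.017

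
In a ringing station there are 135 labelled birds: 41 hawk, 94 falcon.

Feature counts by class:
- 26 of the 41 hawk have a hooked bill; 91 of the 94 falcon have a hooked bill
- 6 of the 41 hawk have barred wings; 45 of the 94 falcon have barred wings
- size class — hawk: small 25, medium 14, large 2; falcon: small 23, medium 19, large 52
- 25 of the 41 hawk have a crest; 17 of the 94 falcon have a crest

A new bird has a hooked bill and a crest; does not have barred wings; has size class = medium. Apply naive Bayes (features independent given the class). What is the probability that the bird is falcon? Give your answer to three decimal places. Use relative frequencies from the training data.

0.273

hawk: (41/135) × (26/41) × (35/41) × (14/41) × (25/41) ≈ 0.0342314
falcon: (94/135) × (91/94) × (49/94) × (19/94) × (17/94) ≈ 0.0128447
P(falcon | x) = 0.0128447 / 0.0470761 ≈ 0.273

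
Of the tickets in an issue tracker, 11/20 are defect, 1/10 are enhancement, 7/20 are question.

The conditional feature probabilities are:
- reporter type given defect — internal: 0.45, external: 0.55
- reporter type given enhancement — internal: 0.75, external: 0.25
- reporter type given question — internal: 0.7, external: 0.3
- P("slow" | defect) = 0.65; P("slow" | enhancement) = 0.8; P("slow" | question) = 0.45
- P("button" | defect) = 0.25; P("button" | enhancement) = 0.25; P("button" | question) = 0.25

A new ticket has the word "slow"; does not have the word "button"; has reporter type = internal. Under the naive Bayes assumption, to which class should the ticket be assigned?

defect: 0.55 × 0.45 × 0.65 × (1−0.25) = 0.12065625
enhancement: 0.1 × 0.75 × 0.8 × (1−0.25) = 0.045
question: 0.35 × 0.7 × 0.45 × (1−0.25) = 0.0826875
Highest score → defect.

defect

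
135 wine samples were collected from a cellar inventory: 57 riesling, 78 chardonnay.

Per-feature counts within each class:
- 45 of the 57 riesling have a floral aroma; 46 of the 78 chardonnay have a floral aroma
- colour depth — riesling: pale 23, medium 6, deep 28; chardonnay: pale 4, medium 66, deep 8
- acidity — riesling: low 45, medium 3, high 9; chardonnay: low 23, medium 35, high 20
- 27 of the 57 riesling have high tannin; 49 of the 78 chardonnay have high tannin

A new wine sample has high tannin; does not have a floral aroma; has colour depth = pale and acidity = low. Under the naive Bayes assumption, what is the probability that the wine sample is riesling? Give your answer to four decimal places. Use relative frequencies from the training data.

0.8563

riesling: (57/135) × (12/57) × (23/57) × (45/57) × (27/57) ≈ 0.013413
chardonnay: (78/135) × (32/78) × (4/78) × (23/78) × (49/78) ≈ 0.00225173
P(riesling | x) = 0.013413 / 0.01566473 ≈ 0.8563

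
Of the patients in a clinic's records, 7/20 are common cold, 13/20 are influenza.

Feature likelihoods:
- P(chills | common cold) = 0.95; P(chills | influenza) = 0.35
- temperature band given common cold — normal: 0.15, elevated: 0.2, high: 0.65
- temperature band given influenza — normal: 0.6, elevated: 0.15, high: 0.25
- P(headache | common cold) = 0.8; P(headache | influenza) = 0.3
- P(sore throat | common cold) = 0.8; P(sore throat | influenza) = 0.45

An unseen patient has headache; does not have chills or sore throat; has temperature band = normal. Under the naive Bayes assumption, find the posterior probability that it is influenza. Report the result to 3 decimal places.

common cold: 0.35 × (1−0.95) × 0.15 × 0.8 × (1−0.8) = 0.00042
influenza: 0.65 × (1−0.35) × 0.6 × 0.3 × (1−0.45) = 0.0418275
P(influenza | x) = 0.0418275 / 0.0422475 ≈ 0.990

0.990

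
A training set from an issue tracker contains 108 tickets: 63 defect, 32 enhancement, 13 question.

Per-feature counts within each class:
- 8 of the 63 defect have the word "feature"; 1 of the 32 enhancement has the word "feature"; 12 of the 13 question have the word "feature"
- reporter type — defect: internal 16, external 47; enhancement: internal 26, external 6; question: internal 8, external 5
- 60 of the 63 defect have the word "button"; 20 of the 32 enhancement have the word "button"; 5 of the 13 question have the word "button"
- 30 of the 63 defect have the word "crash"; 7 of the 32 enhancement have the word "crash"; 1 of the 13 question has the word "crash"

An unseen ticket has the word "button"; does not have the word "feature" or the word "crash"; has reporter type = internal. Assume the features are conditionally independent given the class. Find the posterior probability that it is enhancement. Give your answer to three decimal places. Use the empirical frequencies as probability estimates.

defect: (63/108) × (55/63) × (16/63) × (60/63) × (33/63) ≈ 0.0645212
enhancement: (32/108) × (31/32) × (26/32) × (20/32) × (25/32) ≈ 0.113876
question: (13/108) × (1/13) × (8/13) × (5/13) × (12/13) ≈ 0.00202296
P(enhancement | x) = 0.113876 / 0.18042016 ≈ 0.631

0.631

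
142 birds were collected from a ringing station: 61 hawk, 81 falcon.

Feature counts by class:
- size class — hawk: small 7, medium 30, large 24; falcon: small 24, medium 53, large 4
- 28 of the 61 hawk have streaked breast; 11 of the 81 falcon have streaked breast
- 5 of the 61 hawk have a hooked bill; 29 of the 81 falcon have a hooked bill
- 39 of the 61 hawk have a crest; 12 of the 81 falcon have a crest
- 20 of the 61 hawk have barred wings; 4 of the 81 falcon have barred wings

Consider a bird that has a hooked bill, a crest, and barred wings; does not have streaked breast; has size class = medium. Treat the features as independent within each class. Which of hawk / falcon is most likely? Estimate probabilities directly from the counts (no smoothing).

hawk: (61/142) × (30/61) × (33/61) × (5/61) × (39/61) × (20/61) ≈ 0.00196378
falcon: (81/142) × (53/81) × (70/81) × (29/81) × (12/81) × (4/81) ≈ 0.00084486
Highest score → hawk.

hawk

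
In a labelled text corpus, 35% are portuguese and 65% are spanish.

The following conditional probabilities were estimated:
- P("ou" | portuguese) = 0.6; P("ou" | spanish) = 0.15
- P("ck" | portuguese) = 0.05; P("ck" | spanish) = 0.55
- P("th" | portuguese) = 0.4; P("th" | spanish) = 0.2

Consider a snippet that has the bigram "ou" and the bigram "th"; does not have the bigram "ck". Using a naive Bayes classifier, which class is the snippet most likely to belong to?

portuguese: 0.35 × 0.6 × (1−0.05) × 0.4 = 0.0798
spanish: 0.65 × 0.15 × (1−0.55) × 0.2 = 0.008775
Highest score → portuguese.

portuguese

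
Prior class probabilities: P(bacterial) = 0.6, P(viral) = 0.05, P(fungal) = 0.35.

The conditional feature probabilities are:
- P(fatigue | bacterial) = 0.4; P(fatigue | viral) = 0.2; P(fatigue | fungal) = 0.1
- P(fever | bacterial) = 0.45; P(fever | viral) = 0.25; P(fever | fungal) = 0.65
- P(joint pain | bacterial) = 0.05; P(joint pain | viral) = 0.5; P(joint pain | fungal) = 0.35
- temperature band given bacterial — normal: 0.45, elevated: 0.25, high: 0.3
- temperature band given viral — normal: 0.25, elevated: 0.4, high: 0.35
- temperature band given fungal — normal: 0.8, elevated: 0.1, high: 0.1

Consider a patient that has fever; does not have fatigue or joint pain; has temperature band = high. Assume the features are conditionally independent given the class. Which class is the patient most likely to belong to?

bacterial: 0.6 × (1−0.4) × 0.45 × (1−0.05) × 0.3 = 0.04617
viral: 0.05 × (1−0.2) × 0.25 × (1−0.5) × 0.35 = 0.00175
fungal: 0.35 × (1−0.1) × 0.65 × (1−0.35) × 0.1 = 0.01330875
Highest score → bacterial.

bacterial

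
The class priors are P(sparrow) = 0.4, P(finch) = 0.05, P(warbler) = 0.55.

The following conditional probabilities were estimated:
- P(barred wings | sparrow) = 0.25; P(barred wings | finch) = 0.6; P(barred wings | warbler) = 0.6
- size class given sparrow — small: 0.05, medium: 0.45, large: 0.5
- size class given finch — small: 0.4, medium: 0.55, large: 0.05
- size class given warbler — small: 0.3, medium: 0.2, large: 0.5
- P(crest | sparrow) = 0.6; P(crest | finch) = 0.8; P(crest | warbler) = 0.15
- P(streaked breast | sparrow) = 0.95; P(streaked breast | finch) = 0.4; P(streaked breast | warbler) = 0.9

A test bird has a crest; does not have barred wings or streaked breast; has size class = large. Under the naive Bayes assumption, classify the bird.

sparrow

sparrow: 0.4 × (1−0.25) × 0.5 × 0.6 × (1−0.95) = 0.0045
finch: 0.05 × (1−0.6) × 0.05 × 0.8 × (1−0.4) = 0.00048
warbler: 0.55 × (1−0.6) × 0.5 × 0.15 × (1−0.9) = 0.00165
Highest score → sparrow.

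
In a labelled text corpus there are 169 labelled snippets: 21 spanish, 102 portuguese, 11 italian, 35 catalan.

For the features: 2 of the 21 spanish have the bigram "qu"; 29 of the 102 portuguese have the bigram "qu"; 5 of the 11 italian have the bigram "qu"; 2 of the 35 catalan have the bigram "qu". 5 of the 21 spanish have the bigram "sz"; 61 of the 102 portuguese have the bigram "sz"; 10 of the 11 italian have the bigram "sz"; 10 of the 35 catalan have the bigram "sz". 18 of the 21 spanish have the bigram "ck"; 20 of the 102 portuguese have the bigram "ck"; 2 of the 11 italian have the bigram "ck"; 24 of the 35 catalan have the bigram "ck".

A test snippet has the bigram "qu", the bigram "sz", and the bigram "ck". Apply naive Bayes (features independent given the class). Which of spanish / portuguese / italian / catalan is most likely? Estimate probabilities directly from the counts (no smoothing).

portuguese

spanish: (21/169) × (2/21) × (5/21) × (18/21) ≈ 0.00241517
portuguese: (102/169) × (29/102) × (61/102) × (20/102) ≈ 0.020122
italian: (11/169) × (5/11) × (10/11) × (2/11) ≈ 0.00489021
catalan: (35/169) × (2/35) × (10/35) × (24/35) ≈ 0.00231856
Highest score → portuguese.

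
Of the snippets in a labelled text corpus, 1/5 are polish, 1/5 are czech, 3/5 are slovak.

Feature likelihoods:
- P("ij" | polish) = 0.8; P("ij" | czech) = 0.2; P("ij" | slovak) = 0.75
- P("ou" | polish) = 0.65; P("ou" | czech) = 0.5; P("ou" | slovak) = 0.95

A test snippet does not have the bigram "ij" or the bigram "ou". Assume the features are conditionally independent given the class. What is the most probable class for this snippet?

polish: 0.2 × (1−0.8) × (1−0.65) = 0.014
czech: 0.2 × (1−0.2) × (1−0.5) = 0.08
slovak: 0.6 × (1−0.75) × (1−0.95) = 0.0075
Highest score → czech.

czech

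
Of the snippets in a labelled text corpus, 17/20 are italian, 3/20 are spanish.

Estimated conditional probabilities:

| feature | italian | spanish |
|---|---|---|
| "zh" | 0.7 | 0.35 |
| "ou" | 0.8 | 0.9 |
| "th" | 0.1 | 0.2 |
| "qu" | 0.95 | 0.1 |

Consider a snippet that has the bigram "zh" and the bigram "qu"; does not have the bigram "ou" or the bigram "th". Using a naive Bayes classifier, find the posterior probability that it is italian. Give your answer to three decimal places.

0.996

italian: 0.85 × 0.7 × (1−0.8) × (1−0.1) × 0.95 = 0.101745
spanish: 0.15 × 0.35 × (1−0.9) × (1−0.2) × 0.1 = 0.00042
P(italian | x) = 0.101745 / 0.102165 ≈ 0.996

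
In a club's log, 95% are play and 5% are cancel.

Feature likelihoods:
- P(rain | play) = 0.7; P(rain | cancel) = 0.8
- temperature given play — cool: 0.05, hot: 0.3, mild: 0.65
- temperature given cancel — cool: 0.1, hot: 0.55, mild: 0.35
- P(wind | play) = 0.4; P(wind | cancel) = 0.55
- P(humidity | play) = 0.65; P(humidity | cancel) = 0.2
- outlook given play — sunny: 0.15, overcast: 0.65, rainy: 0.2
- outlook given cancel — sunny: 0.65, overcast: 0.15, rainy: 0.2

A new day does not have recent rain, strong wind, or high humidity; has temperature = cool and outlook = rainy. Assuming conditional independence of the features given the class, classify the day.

play

play: 0.95 × (1−0.7) × 0.05 × (1−0.4) × (1−0.65) × 0.2 = 0.0005985
cancel: 0.05 × (1−0.8) × 0.1 × (1−0.55) × (1−0.2) × 0.2 = 0.000072
Highest score → play.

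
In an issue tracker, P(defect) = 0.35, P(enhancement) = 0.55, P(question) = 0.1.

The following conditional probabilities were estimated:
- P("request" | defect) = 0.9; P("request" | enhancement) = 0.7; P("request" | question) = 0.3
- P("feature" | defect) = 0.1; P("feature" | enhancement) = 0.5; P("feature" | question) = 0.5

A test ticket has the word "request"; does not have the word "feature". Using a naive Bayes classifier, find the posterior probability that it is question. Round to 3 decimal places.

0.031

defect: 0.35 × 0.9 × (1−0.1) = 0.2835
enhancement: 0.55 × 0.7 × (1−0.5) = 0.1925
question: 0.1 × 0.3 × (1−0.5) = 0.015
P(question | x) = 0.015 / 0.491 ≈ 0.031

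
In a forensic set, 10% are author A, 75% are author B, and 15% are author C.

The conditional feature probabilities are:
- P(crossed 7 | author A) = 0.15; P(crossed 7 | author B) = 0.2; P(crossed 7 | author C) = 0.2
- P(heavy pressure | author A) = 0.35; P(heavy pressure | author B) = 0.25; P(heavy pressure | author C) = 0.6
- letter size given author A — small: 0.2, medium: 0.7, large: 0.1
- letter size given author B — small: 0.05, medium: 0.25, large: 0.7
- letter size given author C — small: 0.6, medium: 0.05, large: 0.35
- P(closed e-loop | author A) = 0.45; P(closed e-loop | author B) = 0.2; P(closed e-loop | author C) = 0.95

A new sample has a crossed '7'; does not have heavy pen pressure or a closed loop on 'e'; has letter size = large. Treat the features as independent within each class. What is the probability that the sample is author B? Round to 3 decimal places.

author A: 0.1 × 0.15 × (1−0.35) × 0.1 × (1−0.45) = 0.00053625
author B: 0.75 × 0.2 × (1−0.25) × 0.7 × (1−0.2) = 0.063
author C: 0.15 × 0.2 × (1−0.6) × 0.35 × (1−0.95) = 0.00021
P(author B | x) = 0.063 / 0.06374625 ≈ 0.988

0.988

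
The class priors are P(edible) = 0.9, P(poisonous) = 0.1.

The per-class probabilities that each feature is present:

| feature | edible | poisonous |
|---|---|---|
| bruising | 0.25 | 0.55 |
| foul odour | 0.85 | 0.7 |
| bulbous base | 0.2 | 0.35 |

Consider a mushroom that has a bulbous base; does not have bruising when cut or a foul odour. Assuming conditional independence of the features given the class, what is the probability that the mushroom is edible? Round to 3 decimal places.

0.811

edible: 0.9 × (1−0.25) × (1−0.85) × 0.2 = 0.02025
poisonous: 0.1 × (1−0.55) × (1−0.7) × 0.35 = 0.004725
P(edible | x) = 0.02025 / 0.024975 ≈ 0.811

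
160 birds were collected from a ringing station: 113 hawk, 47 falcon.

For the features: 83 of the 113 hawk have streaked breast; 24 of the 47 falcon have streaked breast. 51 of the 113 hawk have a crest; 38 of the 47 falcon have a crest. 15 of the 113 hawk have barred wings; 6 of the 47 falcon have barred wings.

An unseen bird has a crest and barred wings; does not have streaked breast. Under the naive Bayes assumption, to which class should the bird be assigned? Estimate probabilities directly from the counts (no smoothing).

hawk: (113/160) × (30/113) × (51/113) × (15/113) ≈ 0.0112333
falcon: (47/160) × (23/47) × (38/47) × (6/47) ≈ 0.014837
Highest score → falcon.

falcon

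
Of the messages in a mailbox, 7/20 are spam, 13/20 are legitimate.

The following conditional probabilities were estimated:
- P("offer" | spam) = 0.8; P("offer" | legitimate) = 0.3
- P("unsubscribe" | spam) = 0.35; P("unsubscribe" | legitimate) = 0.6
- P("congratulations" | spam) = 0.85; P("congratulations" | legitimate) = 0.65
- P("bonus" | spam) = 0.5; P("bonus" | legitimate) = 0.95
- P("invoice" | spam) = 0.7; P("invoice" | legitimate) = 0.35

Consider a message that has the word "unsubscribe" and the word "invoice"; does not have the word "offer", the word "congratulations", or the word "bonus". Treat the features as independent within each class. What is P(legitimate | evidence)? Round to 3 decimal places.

0.565

spam: 0.35 × (1−0.8) × 0.35 × (1−0.85) × (1−0.5) × 0.7 = 0.00128625
legitimate: 0.65 × (1−0.3) × 0.6 × (1−0.65) × (1−0.95) × 0.35 = 0.001672125
P(legitimate | x) = 0.001672125 / 0.002958375 ≈ 0.565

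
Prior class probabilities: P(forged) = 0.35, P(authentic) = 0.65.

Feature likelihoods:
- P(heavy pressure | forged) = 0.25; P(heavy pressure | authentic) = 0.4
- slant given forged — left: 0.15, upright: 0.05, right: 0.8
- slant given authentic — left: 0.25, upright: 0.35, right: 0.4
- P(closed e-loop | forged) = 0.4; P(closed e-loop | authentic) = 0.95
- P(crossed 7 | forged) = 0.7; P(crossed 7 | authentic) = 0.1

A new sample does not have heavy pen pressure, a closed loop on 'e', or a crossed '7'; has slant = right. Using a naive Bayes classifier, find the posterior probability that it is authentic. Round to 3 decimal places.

forged: 0.35 × (1−0.25) × 0.8 × (1−0.4) × (1−0.7) = 0.0378
authentic: 0.65 × (1−0.4) × 0.4 × (1−0.95) × (1−0.1) = 0.00702
P(authentic | x) = 0.00702 / 0.04482 ≈ 0.157

0.157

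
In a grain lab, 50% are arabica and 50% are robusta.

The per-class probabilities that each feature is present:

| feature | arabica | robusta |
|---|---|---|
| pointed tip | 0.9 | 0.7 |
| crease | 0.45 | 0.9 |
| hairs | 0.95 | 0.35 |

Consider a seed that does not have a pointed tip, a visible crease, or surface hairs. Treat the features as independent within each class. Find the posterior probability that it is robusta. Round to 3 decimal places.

arabica: 0.5 × (1−0.9) × (1−0.45) × (1−0.95) = 0.001375
robusta: 0.5 × (1−0.7) × (1−0.9) × (1−0.35) = 0.00975
P(robusta | x) = 0.00975 / 0.011125 ≈ 0.876

0.876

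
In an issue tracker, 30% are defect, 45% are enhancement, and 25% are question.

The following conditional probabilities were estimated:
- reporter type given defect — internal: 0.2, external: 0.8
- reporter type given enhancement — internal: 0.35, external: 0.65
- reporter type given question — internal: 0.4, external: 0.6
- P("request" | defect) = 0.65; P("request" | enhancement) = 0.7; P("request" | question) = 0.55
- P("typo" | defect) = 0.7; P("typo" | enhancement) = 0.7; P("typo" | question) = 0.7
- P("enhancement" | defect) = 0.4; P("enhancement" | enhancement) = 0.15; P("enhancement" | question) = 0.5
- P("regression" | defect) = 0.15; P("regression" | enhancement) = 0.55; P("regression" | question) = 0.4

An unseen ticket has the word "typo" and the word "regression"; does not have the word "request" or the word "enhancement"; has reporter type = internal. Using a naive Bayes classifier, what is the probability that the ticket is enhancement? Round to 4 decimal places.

0.6698

defect: 0.3 × 0.2 × (1−0.65) × 0.7 × (1−0.4) × 0.15 = 0.001323
enhancement: 0.45 × 0.35 × (1−0.7) × 0.7 × (1−0.15) × 0.55 = 0.0154625625
question: 0.25 × 0.4 × (1−0.55) × 0.7 × (1−0.5) × 0.4 = 0.0063
P(enhancement | x) = 0.0154625625 / 0.0230855625 ≈ 0.6698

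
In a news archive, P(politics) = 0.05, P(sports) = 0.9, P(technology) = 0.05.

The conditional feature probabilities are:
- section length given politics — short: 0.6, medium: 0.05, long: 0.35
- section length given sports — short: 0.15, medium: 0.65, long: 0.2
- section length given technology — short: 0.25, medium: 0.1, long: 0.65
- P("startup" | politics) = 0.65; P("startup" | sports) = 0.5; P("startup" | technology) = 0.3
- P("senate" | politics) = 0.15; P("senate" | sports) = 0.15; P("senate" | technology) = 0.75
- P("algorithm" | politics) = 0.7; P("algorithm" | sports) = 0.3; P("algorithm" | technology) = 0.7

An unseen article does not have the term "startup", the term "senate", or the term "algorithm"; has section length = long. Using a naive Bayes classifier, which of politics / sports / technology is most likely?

sports

politics: 0.05 × 0.35 × (1−0.65) × (1−0.15) × (1−0.7) = 0.001561875
sports: 0.9 × 0.2 × (1−0.5) × (1−0.15) × (1−0.3) = 0.05355
technology: 0.05 × 0.65 × (1−0.3) × (1−0.75) × (1−0.7) = 0.00170625
Highest score → sports.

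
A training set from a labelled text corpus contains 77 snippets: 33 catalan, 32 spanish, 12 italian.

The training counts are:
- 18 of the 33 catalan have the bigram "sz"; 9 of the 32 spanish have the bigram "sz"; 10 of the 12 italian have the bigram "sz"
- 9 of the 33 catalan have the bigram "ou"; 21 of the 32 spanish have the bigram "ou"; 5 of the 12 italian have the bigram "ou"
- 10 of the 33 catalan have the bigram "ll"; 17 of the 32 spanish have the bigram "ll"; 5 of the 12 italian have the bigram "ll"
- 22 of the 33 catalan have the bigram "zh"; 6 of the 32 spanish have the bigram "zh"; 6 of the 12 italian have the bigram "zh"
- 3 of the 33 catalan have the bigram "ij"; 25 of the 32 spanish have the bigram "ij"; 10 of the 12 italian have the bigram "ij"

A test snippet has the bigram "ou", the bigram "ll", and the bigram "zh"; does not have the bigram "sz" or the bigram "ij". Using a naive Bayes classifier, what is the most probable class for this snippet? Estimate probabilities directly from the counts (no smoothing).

catalan: (33/77) × (15/33) × (9/33) × (10/33) × (22/33) × (30/33) ≈ 0.00975734
spanish: (32/77) × (23/32) × (21/32) × (17/32) × (6/32) × (7/32) ≈ 0.00427125
italian: (12/77) × (2/12) × (5/12) × (5/12) × (6/12) × (2/12) ≈ 0.000375782
Highest score → catalan.

catalan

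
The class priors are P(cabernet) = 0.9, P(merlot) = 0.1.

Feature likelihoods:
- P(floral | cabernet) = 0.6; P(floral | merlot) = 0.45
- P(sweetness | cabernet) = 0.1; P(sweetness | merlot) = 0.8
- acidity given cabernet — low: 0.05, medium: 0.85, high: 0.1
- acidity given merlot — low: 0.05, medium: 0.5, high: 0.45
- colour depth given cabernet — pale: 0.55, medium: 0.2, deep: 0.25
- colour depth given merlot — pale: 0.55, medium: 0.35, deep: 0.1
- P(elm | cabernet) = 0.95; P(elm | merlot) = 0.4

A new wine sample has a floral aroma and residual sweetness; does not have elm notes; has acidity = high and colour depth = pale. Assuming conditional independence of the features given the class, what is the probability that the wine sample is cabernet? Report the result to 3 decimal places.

cabernet: 0.9 × 0.6 × 0.1 × 0.1 × 0.55 × (1−0.95) = 0.0001485
merlot: 0.1 × 0.45 × 0.8 × 0.45 × 0.55 × (1−0.4) = 0.005346
P(cabernet | x) = 0.0001485 / 0.0054945 ≈ 0.027

0.027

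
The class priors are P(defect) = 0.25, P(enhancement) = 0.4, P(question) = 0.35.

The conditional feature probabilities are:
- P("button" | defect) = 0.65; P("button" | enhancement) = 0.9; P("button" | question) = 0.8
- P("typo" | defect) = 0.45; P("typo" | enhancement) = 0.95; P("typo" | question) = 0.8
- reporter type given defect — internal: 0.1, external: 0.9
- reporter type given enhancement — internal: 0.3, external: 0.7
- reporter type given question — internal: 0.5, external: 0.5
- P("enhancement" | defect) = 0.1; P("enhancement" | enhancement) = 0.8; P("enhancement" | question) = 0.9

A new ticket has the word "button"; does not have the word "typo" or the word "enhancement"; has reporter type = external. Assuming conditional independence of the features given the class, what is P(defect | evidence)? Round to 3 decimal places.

0.932

defect: 0.25 × 0.65 × (1−0.45) × 0.9 × (1−0.1) = 0.07239375
enhancement: 0.4 × 0.9 × (1−0.95) × 0.7 × (1−0.8) = 0.00252
question: 0.35 × 0.8 × (1−0.8) × 0.5 × (1−0.9) = 0.0028
P(defect | x) = 0.07239375 / 0.07771375 ≈ 0.932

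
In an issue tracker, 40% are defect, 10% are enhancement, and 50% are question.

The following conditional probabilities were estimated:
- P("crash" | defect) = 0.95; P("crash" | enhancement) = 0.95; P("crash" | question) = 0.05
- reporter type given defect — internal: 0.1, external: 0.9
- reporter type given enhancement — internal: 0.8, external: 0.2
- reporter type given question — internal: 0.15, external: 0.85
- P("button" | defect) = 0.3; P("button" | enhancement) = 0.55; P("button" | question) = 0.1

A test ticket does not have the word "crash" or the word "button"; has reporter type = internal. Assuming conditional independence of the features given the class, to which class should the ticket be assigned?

question

defect: 0.4 × (1−0.95) × 0.1 × (1−0.3) = 0.0014
enhancement: 0.1 × (1−0.95) × 0.8 × (1−0.55) = 0.0018
question: 0.5 × (1−0.05) × 0.15 × (1−0.1) = 0.064125
Highest score → question.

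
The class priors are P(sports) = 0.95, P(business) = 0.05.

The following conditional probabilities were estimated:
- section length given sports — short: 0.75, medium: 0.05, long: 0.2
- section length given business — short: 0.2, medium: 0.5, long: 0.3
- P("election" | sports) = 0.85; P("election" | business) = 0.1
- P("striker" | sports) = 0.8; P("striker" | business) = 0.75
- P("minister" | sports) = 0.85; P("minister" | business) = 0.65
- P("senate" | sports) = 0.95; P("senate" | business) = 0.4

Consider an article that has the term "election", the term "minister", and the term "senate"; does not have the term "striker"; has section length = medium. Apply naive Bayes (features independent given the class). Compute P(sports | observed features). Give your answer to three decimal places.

sports: 0.95 × 0.05 × 0.85 × (1−0.8) × 0.85 × 0.95 = 0.0065205625
business: 0.05 × 0.5 × 0.1 × (1−0.75) × 0.65 × 0.4 = 0.0001625
P(sports | x) = 0.0065205625 / 0.0066830625 ≈ 0.976

0.976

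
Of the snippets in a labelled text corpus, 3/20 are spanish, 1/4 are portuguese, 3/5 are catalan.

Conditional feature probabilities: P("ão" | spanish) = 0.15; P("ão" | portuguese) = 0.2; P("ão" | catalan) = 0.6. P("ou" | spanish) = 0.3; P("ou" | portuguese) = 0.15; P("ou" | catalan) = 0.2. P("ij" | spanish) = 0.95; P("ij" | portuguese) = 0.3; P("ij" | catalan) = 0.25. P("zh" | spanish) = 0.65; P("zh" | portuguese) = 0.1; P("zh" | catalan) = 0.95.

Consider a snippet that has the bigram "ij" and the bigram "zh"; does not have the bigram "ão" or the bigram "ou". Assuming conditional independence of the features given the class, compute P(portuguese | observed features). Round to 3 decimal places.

0.048

spanish: 0.15 × (1−0.15) × (1−0.3) × 0.95 × 0.65 = 0.055111875
portuguese: 0.25 × (1−0.2) × (1−0.15) × 0.3 × 0.1 = 0.0051
catalan: 0.6 × (1−0.6) × (1−0.2) × 0.25 × 0.95 = 0.0456
P(portuguese | x) = 0.0051 / 0.105811875 ≈ 0.048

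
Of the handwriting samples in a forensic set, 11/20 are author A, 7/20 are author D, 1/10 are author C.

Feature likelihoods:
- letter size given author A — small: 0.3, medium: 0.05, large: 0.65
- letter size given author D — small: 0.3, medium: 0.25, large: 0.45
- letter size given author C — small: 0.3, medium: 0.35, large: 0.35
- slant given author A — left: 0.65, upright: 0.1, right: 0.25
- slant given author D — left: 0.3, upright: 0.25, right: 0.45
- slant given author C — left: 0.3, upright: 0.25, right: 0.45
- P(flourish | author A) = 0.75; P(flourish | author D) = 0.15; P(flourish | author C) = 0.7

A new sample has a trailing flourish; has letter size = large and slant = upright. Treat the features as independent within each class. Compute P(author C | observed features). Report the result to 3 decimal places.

0.158

author A: 0.55 × 0.65 × 0.1 × 0.75 = 0.0268125
author D: 0.35 × 0.45 × 0.25 × 0.15 = 0.00590625
author C: 0.1 × 0.35 × 0.25 × 0.7 = 0.006125
P(author C | x) = 0.006125 / 0.03884375 ≈ 0.158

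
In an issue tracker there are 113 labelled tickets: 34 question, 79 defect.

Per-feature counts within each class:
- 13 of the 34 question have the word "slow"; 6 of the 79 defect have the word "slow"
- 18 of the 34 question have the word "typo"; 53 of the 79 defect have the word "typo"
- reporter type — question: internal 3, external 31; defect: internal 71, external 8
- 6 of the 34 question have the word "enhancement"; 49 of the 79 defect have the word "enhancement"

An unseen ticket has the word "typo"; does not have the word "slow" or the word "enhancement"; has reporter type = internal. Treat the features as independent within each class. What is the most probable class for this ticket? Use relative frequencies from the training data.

defect

question: (34/113) × (21/34) × (18/34) × (3/34) × (28/34) ≈ 0.00714917
defect: (79/113) × (73/79) × (53/79) × (71/79) × (30/79) ≈ 0.147917
Highest score → defect.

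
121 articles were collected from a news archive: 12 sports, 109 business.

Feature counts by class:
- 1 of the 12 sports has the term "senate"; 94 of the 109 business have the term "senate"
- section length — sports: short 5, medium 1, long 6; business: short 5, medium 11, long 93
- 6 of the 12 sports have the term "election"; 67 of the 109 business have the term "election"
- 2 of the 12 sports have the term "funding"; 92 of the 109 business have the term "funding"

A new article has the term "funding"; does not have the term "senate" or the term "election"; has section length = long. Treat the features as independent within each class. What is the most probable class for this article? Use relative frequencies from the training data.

business

sports: (12/121) × (11/12) × (6/12) × (6/12) × (2/12) ≈ 0.00378788
business: (109/121) × (15/109) × (93/109) × (42/109) × (92/109) ≈ 0.0343991
Highest score → business.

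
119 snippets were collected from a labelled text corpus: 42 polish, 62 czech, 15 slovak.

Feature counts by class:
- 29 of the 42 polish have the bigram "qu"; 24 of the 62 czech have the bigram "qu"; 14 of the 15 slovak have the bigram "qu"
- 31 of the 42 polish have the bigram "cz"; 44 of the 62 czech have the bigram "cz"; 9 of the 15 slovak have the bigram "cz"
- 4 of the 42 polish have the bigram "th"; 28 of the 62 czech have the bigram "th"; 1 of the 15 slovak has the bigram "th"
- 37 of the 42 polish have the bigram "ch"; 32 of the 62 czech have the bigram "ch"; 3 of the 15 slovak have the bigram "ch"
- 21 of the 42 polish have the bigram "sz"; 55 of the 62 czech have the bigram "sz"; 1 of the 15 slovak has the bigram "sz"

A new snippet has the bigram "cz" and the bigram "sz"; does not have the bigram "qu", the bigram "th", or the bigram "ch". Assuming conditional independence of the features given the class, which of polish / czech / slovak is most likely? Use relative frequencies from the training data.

czech

polish: (42/119) × (13/42) × (31/42) × (38/42) × (5/42) × (21/42) ≈ 0.00434244
czech: (62/119) × (38/62) × (44/62) × (34/62) × (30/62) × (55/62) ≈ 0.053344
slovak: (15/119) × (1/15) × (9/15) × (14/15) × (12/15) × (1/15) ≈ 0.00025098
Highest score → czech.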